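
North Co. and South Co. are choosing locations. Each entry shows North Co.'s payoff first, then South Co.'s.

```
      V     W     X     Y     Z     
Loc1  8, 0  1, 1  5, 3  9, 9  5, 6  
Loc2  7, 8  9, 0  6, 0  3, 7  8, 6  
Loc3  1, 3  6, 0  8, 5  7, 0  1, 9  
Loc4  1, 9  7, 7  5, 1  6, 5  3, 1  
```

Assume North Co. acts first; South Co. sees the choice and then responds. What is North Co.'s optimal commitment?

Backward induction with North Co. moving first.
- Loc1 → South Co. plays Y (best of 0, 1, 3, 9, 6); North Co. gets 9.
- Loc2 → South Co. plays V (best of 8, 0, 0, 7, 6); North Co. gets 7.
- Loc3 → South Co. plays Z (best of 3, 0, 5, 0, 9); North Co. gets 1.
- Loc4 → South Co. plays V (best of 9, 7, 1, 5, 1); North Co. gets 1.
North Co.'s induced payoffs are 9, 7, 1, 1, so North Co. commits to Loc1. Subgame-perfect outcome: (Loc1, Y) with payoffs (9, 9).

Loc1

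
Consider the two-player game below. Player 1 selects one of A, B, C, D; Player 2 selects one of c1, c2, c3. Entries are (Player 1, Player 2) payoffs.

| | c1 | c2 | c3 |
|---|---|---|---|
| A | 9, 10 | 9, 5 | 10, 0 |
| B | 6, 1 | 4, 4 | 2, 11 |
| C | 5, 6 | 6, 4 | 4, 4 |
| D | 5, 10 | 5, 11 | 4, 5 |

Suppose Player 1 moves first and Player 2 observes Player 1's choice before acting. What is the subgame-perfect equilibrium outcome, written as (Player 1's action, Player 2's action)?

(A, c1)

Work backward from Player 2's decision.
- A → Player 2 plays c1 (best of 10, 5, 0); Player 1 gets 9.
- B → Player 2 plays c3 (best of 1, 4, 11); Player 1 gets 2.
- C → Player 2 plays c1 (best of 6, 4, 4); Player 1 gets 5.
- D → Player 2 plays c2 (best of 10, 11, 5); Player 1 gets 5.
Player 1's induced payoffs are 9, 2, 5, 5, so Player 1 commits to A. Subgame-perfect outcome: (A, c1) with payoffs (9, 10).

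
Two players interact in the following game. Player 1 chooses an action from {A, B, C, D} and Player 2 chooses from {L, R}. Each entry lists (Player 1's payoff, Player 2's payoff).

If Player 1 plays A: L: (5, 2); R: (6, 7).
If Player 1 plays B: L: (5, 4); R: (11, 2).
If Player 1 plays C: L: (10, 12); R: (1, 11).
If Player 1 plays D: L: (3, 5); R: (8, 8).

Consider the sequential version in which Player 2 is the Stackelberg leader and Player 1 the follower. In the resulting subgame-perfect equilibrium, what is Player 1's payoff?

Backward induction with Player 2 moving first.
- L: Player 1 compares 5, 5, 10, 3 and picks C; Player 2 would get 12.
- R: Player 1 compares 6, 11, 1, 8 and picks B; Player 2 would get 2.
Player 2's induced payoffs are 12, 2, so Player 2 commits to L. Subgame-perfect outcome: (C, L) with payoffs (10, 12).

10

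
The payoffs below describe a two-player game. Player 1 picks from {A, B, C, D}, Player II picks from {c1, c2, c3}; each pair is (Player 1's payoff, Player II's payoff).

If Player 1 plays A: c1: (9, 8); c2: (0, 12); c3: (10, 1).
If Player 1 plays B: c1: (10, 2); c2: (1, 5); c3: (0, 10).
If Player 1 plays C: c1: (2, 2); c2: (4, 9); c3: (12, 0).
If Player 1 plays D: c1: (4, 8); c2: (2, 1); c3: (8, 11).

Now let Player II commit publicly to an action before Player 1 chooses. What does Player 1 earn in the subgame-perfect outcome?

4

Player 1 best-responds to each possible Player II move:
- c1: Player 1 compares 9, 10, 2, 4 and picks B; Player II would get 2.
- c2: Player 1 compares 0, 1, 4, 2 and picks C; Player II would get 9.
- c3: Player 1 compares 10, 0, 12, 8 and picks C; Player II would get 0.
Among 2, 9, 0, the best is 9 at c2. Subgame-perfect outcome: (C, c2) with payoffs (4, 9).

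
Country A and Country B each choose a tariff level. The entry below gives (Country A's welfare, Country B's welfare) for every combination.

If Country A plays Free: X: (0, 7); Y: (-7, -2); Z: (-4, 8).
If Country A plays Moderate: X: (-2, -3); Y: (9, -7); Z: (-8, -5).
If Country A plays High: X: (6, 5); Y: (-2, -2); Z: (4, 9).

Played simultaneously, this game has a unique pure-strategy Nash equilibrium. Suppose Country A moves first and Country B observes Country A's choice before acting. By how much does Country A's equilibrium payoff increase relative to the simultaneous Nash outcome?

0

Backward induction with Country A moving first.
- Free: Country B compares 7, -2, 8 and picks Z; Country A would get -4.
- Moderate: Country B compares -3, -7, -5 and picks X; Country A would get -2.
- High: Country B compares 5, -2, 9 and picks Z; Country A would get 4.
Among -4, -2, 4, the best is 4 at High. Subgame-perfect outcome: (High, Z) with payoffs (4, 9).
For the simultaneous game, intersect best replies.
Country A's best replies: X→High; Y→Moderate; Z→High.
Country B's best replies: Free→Z; Moderate→X; High→Z.
The unique mutual best reply is (High, Z), giving (4, 9).
Country A's commitment gain: 4 − 4 = 0.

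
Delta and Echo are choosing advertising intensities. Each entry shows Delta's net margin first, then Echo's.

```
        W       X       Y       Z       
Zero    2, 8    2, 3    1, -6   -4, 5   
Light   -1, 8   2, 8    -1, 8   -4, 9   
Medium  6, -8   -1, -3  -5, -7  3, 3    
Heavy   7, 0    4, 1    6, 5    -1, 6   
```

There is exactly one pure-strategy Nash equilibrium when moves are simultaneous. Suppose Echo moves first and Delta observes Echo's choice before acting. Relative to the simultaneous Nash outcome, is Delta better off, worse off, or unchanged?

Delta best-responds to each possible Echo move:
- W → Delta plays Heavy (best of 2, -1, 6, 7); Echo gets 0.
- X → Delta plays Heavy (best of 2, 2, -1, 4); Echo gets 1.
- Y → Delta plays Heavy (best of 1, -1, -5, 6); Echo gets 5.
- Z → Delta plays Medium (best of -4, -4, 3, -1); Echo gets 3.
Among 0, 1, 5, 3, the best is 5 at Y. Subgame-perfect outcome: (Heavy, Y) with payoffs (6, 5).
Now find the simultaneous Nash equilibrium.
Delta's best replies: W→Heavy; X→Heavy; Y→Heavy; Z→Medium.
Echo's best replies: Zero→W; Light→Z; Medium→Z; Heavy→Z.
Only (Medium, Z) has each player best-responding; Nash payoffs (3, 3).
Delta earns 6 sequentially versus 3 at the Nash outcome: better off.

better off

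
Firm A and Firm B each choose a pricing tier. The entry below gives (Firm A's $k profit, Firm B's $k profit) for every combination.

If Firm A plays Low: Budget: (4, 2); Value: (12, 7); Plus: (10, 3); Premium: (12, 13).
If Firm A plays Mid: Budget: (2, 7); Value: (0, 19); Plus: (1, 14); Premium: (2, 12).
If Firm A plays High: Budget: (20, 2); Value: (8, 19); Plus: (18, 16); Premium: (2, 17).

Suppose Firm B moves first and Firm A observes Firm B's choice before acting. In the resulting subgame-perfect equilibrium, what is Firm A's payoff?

Work backward from Firm A's decision.
- Budget → Firm A plays High (best of 4, 2, 20); Firm B gets 2.
- Value → Firm A plays Low (best of 12, 0, 8); Firm B gets 7.
- Plus → Firm A plays High (best of 10, 1, 18); Firm B gets 16.
- Premium → Firm A plays Low (best of 12, 2, 2); Firm B gets 13.
Firm B's induced payoffs are 2, 7, 16, 13, so Firm B commits to Plus. Subgame-perfect outcome: (High, Plus) with payoffs (18, 16).

18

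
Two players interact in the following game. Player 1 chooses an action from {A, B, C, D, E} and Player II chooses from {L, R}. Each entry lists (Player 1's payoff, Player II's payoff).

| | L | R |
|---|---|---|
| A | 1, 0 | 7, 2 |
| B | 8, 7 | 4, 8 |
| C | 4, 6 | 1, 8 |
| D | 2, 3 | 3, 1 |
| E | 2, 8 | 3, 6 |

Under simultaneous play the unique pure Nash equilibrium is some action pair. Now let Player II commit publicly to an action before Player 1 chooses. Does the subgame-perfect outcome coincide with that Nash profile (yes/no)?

no

Player 1 best-responds to each possible Player II move:
- L: Player 1 compares 1, 8, 4, 2, 2 and picks B; Player II would get 7.
- R: Player 1 compares 7, 4, 1, 3, 3 and picks A; Player II would get 2.
Player II's induced payoffs are 7, 2, so Player II commits to L. Subgame-perfect outcome: (B, L) with payoffs (8, 7).
For the simultaneous game, intersect best replies.
Player 1's best replies: L→B; R→A.
Player II's best replies: A→R; B→R; C→R; D→L; E→L.
Only (A, R) has each player best-responding; Nash payoffs (7, 2).
Sequential outcome (B, L) differs from the Nash profile (A, R).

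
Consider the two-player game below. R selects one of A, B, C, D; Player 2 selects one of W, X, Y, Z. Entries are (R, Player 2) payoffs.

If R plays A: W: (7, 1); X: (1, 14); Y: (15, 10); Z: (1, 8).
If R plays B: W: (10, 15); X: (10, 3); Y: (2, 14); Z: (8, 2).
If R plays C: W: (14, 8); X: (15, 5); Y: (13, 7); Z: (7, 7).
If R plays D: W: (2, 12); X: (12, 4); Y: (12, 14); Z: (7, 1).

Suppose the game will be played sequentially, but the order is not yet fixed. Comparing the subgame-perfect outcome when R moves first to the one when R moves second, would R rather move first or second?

second

If R leads: Player 2's best replies are A→X, B→W, C→W, D→Y; R's induced payoffs 1, 10, 14, 12; outcome (C, W), payoffs (14, 8).
If Player 2 leads: R's best replies are W→C, X→C, Y→A, Z→B; Player 2's induced payoffs 8, 5, 10, 2; outcome (A, Y), payoffs (15, 10).
R gets 14 moving first and 15 moving second, so R prefers to move second.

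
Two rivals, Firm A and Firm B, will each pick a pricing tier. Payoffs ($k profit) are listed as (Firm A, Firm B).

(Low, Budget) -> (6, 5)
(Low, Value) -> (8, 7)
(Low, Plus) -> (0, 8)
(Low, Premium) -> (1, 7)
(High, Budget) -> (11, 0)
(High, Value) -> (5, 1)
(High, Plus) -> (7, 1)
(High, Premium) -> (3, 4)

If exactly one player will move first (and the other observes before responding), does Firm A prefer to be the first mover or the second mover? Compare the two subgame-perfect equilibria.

second

If Firm A leads: Firm B's best replies are Low→Plus, High→Premium; Firm A's induced payoffs 0, 3; outcome (High, Premium), payoffs (3, 4).
If Firm B leads: Firm A's best replies are Budget→High, Value→Low, Plus→High, Premium→High; Firm B's induced payoffs 0, 7, 1, 4; outcome (Low, Value), payoffs (8, 7).
Firm A gets 3 moving first and 8 moving second, so Firm A prefers to move second.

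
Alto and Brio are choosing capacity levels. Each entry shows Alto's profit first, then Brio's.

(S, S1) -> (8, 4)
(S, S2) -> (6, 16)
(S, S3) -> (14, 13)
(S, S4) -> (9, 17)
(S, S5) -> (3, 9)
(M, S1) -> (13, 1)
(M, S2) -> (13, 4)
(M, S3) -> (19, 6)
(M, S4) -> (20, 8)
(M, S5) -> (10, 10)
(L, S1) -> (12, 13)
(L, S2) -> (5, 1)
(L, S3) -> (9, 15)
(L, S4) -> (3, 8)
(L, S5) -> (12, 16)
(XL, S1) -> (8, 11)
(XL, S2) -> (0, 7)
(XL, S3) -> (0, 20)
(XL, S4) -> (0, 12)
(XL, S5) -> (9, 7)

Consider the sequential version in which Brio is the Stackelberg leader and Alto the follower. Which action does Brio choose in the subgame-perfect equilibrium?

S5

Backward induction with Brio moving first.
- S1: BR = M, leader payoff 1.
- S2: BR = M, leader payoff 4.
- S3: BR = M, leader payoff 6.
- S4: BR = M, leader payoff 8.
- S5: BR = L, leader payoff 16.
Among 1, 4, 6, 8, 16, the best is 16 at S5. Subgame-perfect outcome: (L, S5) with payoffs (12, 16).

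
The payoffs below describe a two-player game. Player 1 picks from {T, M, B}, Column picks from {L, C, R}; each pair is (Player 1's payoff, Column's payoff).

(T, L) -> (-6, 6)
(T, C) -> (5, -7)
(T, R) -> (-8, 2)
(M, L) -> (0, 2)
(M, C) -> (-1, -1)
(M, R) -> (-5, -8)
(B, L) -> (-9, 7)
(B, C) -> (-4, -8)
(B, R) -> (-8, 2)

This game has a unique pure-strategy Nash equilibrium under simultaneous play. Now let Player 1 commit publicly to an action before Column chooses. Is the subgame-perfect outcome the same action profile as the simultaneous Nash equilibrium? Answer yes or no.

Solve by backward induction (Player 1 leads).
- T: BR = L, leader payoff -6.
- M: BR = L, leader payoff 0.
- B: BR = L, leader payoff -9.
Player 1's induced payoffs are -6, 0, -9, so Player 1 commits to M. Subgame-perfect outcome: (M, L) with payoffs (0, 2).
Under simultaneous play:
Player 1's best replies: L→M; C→T; R→M.
Column's best replies: T→L; M→L; B→L.
The unique mutual best reply is (M, L), giving (0, 2).
Sequential outcome (M, L) coincides with the Nash profile (M, L).

yes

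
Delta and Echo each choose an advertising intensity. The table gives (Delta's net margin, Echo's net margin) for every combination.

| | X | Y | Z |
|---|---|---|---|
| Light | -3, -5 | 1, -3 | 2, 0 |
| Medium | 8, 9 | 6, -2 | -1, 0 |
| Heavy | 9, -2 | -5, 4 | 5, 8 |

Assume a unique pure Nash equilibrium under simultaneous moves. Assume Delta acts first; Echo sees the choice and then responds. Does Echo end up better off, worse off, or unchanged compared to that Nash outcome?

Echo best-responds to each possible Delta move:
- Light: BR = Z, leader payoff 2.
- Medium: BR = X, leader payoff 8.
- Heavy: BR = Z, leader payoff 5.
Among 2, 8, 5, the best is 8 at Medium. Subgame-perfect outcome: (Medium, X) with payoffs (8, 9).
Now find the simultaneous Nash equilibrium.
Delta's best replies: X→Heavy; Y→Medium; Z→Heavy.
Echo's best replies: Light→Z; Medium→X; Heavy→Z.
Only (Heavy, Z) has each player best-responding; Nash payoffs (5, 8).
Echo earns 9 sequentially versus 8 at the Nash outcome: better off.

better off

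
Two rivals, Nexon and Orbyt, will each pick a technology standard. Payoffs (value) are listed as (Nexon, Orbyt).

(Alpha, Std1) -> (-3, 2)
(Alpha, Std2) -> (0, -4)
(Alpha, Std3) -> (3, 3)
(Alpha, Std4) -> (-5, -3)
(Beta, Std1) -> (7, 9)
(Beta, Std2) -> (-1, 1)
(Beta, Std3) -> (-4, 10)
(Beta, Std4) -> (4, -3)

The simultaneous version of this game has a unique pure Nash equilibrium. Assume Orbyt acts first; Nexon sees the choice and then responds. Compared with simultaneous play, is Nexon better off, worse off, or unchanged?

better off

Backward induction with Orbyt moving first.
- Std1 → Nexon plays Beta (best of -3, 7); Orbyt gets 9.
- Std2 → Nexon plays Alpha (best of 0, -1); Orbyt gets -4.
- Std3 → Nexon plays Alpha (best of 3, -4); Orbyt gets 3.
- Std4 → Nexon plays Beta (best of -5, 4); Orbyt gets -3.
Among 9, -4, 3, -3, the best is 9 at Std1. Subgame-perfect outcome: (Beta, Std1) with payoffs (7, 9).
Under simultaneous play:
Nexon's best replies: Std1→Beta; Std2→Alpha; Std3→Alpha; Std4→Beta.
Orbyt's best replies: Alpha→Std3; Beta→Std3.
The unique mutual best reply is (Alpha, Std3), giving (3, 3).
Nexon earns 7 sequentially versus 3 at the Nash outcome: better off.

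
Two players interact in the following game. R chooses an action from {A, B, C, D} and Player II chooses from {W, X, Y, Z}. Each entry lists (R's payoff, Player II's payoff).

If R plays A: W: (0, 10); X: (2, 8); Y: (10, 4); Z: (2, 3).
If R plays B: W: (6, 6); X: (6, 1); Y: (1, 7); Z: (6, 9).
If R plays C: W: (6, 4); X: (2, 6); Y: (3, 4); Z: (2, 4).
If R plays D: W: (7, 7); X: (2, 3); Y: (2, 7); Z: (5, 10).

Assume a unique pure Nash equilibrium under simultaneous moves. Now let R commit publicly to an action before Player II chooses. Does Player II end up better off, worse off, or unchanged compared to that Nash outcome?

Backward induction with R moving first.
- A: Player II compares 10, 8, 4, 3 and picks W; R would get 0.
- B: Player II compares 6, 1, 7, 9 and picks Z; R would get 6.
- C: Player II compares 4, 6, 4, 4 and picks X; R would get 2.
- D: Player II compares 7, 3, 7, 10 and picks Z; R would get 5.
Maximizing over 0, 6, 2, 5, R chooses B. Subgame-perfect outcome: (B, Z) with payoffs (6, 9).
Under simultaneous play:
R's best replies: W→D; X→B; Y→A; Z→B.
Player II's best replies: A→W; B→Z; C→X; D→Z.
The unique mutual best reply is (B, Z), giving (6, 9).
Player II earns 9 sequentially versus 9 at the Nash outcome: unchanged.

unchanged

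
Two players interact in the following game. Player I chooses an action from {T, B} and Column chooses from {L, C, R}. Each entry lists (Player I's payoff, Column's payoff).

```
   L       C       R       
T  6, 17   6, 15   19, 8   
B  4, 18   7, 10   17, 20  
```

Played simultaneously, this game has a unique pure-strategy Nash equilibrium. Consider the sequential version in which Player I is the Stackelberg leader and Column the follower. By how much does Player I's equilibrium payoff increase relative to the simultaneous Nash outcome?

Backward induction with Player I moving first.
- T: Column compares 17, 15, 8 and picks L; Player I would get 6.
- B: Column compares 18, 10, 20 and picks R; Player I would get 17.
Maximizing over 6, 17, Player I chooses B. Subgame-perfect outcome: (B, R) with payoffs (17, 20).
Now find the simultaneous Nash equilibrium.
Player I's best replies: L→T; C→B; R→T.
Column's best replies: T→L; B→R.
Only (T, L) has each player best-responding; Nash payoffs (6, 17).
Player I's commitment gain: 17 − 6 = 11.

11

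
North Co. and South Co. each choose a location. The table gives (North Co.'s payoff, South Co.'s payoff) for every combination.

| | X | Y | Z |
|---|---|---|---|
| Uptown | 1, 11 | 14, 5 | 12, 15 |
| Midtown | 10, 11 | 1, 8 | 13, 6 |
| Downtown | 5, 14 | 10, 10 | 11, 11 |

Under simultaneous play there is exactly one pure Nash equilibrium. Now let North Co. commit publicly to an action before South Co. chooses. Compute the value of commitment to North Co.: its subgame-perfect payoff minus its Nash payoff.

Work backward from South Co.'s decision.
- Uptown: BR = Z, leader payoff 12.
- Midtown: BR = X, leader payoff 10.
- Downtown: BR = X, leader payoff 5.
North Co.'s induced payoffs are 12, 10, 5, so North Co. commits to Uptown. Subgame-perfect outcome: (Uptown, Z) with payoffs (12, 15).
For the simultaneous game, intersect best replies.
North Co.'s best replies: X→Midtown; Y→Uptown; Z→Midtown.
South Co.'s best replies: Uptown→Z; Midtown→X; Downtown→X.
Only (Midtown, X) has each player best-responding; Nash payoffs (10, 11).
North Co.'s commitment gain: 12 − 10 = 2.

2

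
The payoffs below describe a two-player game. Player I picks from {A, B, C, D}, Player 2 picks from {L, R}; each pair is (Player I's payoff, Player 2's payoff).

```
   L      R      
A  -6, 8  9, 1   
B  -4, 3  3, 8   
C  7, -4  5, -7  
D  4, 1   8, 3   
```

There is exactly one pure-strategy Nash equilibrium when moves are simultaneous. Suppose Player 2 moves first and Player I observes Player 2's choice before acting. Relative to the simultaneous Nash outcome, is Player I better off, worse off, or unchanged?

better off

Backward induction with Player 2 moving first.
- L: BR = C, leader payoff -4.
- R: BR = A, leader payoff 1.
Among -4, 1, the best is 1 at R. Subgame-perfect outcome: (A, R) with payoffs (9, 1).
Under simultaneous play:
Player I's best replies: L→C; R→A.
Player 2's best replies: A→L; B→R; C→L; D→R.
Only (C, L) has each player best-responding; Nash payoffs (7, -4).
Player I earns 9 sequentially versus 7 at the Nash outcome: better off.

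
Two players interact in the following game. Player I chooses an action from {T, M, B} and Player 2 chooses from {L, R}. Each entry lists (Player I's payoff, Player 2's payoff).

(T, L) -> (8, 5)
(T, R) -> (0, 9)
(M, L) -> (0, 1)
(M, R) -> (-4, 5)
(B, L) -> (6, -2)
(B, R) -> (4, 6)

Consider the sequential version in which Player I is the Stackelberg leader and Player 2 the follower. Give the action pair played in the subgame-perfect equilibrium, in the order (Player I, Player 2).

(B, R)

Solve by backward induction (Player I leads).
- T → Player 2 plays R (best of 5, 9); Player I gets 0.
- M → Player 2 plays R (best of 1, 5); Player I gets -4.
- B → Player 2 plays R (best of -2, 6); Player I gets 4.
Player I's induced payoffs are 0, -4, 4, so Player I commits to B. Subgame-perfect outcome: (B, R) with payoffs (4, 6).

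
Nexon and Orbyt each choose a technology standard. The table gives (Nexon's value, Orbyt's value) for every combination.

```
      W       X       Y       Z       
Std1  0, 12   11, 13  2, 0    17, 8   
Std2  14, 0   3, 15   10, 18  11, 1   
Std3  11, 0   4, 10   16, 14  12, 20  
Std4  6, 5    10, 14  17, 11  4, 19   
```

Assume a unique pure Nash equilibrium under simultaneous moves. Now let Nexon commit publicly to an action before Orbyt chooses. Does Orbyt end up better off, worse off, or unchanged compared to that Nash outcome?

Work backward from Orbyt's decision.
- Std1: Orbyt compares 12, 13, 0, 8 and picks X; Nexon would get 11.
- Std2: Orbyt compares 0, 15, 18, 1 and picks Y; Nexon would get 10.
- Std3: Orbyt compares 0, 10, 14, 20 and picks Z; Nexon would get 12.
- Std4: Orbyt compares 5, 14, 11, 19 and picks Z; Nexon would get 4.
Maximizing over 11, 10, 12, 4, Nexon chooses Std3. Subgame-perfect outcome: (Std3, Z) with payoffs (12, 20).
Now find the simultaneous Nash equilibrium.
Nexon's best replies: W→Std2; X→Std1; Y→Std4; Z→Std1.
Orbyt's best replies: Std1→X; Std2→Y; Std3→Z; Std4→Z.
The unique mutual best reply is (Std1, X), giving (11, 13).
Orbyt earns 20 sequentially versus 13 at the Nash outcome: better off.

better off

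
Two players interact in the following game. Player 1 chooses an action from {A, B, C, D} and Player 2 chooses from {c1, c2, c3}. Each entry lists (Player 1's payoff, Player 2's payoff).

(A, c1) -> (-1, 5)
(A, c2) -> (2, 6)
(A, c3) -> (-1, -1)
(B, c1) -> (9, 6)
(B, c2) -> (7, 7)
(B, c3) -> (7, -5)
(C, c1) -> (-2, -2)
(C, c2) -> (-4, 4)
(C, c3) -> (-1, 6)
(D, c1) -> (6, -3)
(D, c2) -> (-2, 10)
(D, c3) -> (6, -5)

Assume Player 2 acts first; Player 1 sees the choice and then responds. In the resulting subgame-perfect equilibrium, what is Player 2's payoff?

7

Backward induction with Player 2 moving first.
- c1: BR = B, leader payoff 6.
- c2: BR = B, leader payoff 7.
- c3: BR = B, leader payoff -5.
Among 6, 7, -5, the best is 7 at c2. Subgame-perfect outcome: (B, c2) with payoffs (7, 7).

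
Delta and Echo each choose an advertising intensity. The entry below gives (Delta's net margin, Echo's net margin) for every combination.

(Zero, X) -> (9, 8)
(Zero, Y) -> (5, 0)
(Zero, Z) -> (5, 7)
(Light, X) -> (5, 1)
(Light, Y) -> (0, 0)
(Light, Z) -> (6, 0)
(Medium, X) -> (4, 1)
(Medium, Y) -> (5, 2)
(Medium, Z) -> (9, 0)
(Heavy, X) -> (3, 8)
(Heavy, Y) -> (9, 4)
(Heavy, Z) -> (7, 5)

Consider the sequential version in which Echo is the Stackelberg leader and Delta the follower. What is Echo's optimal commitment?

X

Delta best-responds to each possible Echo move:
- X: Delta compares 9, 5, 4, 3 and picks Zero; Echo would get 8.
- Y: Delta compares 5, 0, 5, 9 and picks Heavy; Echo would get 4.
- Z: Delta compares 5, 6, 9, 7 and picks Medium; Echo would get 0.
Maximizing over 8, 4, 0, Echo chooses X. Subgame-perfect outcome: (Zero, X) with payoffs (9, 8).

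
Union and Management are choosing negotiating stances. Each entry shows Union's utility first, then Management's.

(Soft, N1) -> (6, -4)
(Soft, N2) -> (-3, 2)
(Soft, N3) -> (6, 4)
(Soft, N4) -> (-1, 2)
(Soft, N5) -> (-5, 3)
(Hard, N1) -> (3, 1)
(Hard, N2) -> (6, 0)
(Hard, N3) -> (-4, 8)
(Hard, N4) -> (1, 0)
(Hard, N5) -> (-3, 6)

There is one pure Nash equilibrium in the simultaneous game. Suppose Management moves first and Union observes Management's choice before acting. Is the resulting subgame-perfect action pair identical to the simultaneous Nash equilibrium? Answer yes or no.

no

Work backward from Union's decision.
- N1 → Union plays Soft (best of 6, 3); Management gets -4.
- N2 → Union plays Hard (best of -3, 6); Management gets 0.
- N3 → Union plays Soft (best of 6, -4); Management gets 4.
- N4 → Union plays Hard (best of -1, 1); Management gets 0.
- N5 → Union plays Hard (best of -5, -3); Management gets 6.
Among -4, 0, 4, 0, 6, the best is 6 at N5. Subgame-perfect outcome: (Hard, N5) with payoffs (-3, 6).
Now find the simultaneous Nash equilibrium.
Union's best replies: N1→Soft; N2→Hard; N3→Soft; N4→Hard; N5→Hard.
Management's best replies: Soft→N3; Hard→N3.
Only (Soft, N3) has each player best-responding; Nash payoffs (6, 4).
Sequential outcome (Hard, N5) differs from the Nash profile (Soft, N3).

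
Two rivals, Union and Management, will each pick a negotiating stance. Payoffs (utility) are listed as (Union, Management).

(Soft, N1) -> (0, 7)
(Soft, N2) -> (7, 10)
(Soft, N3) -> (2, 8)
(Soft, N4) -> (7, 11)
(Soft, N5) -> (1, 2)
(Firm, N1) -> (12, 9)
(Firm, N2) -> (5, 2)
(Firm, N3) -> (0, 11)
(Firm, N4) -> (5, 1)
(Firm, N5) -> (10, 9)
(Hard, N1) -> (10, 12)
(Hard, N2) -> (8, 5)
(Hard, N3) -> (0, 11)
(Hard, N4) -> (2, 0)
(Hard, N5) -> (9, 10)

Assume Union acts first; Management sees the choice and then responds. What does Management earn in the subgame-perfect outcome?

Solve by backward induction (Union leads).
- Soft → Management plays N4 (best of 7, 10, 8, 11, 2); Union gets 7.
- Firm → Management plays N3 (best of 9, 2, 11, 1, 9); Union gets 0.
- Hard → Management plays N1 (best of 12, 5, 11, 0, 10); Union gets 10.
Union's induced payoffs are 7, 0, 10, so Union commits to Hard. Subgame-perfect outcome: (Hard, N1) with payoffs (10, 12).

12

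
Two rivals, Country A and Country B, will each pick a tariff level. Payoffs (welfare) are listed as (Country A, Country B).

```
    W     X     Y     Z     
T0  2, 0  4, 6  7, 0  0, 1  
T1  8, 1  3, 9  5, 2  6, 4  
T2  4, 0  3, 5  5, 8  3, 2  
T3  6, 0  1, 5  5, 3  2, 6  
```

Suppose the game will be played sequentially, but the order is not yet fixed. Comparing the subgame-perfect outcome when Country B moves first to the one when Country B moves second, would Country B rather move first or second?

second

If Country A leads: Country B's best replies are T0→X, T1→X, T2→Y, T3→Z; Country A's induced payoffs 4, 3, 5, 2; outcome (T2, Y), payoffs (5, 8).
If Country B leads: Country A's best replies are W→T1, X→T0, Y→T0, Z→T1; Country B's induced payoffs 1, 6, 0, 4; outcome (T0, X), payoffs (4, 6).
Country B gets 6 moving first and 8 moving second, so Country B prefers to move second.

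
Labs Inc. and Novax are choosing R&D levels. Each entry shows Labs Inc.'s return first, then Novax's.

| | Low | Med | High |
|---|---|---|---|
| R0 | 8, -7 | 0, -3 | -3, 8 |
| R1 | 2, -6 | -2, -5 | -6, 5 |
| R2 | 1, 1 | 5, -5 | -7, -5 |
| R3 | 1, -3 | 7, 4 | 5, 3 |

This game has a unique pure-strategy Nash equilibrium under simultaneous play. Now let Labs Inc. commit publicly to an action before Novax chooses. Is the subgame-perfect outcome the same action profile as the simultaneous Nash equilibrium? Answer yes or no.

Novax best-responds to each possible Labs Inc. move:
- R0: Novax compares -7, -3, 8 and picks High; Labs Inc. would get -3.
- R1: Novax compares -6, -5, 5 and picks High; Labs Inc. would get -6.
- R2: Novax compares 1, -5, -5 and picks Low; Labs Inc. would get 1.
- R3: Novax compares -3, 4, 3 and picks Med; Labs Inc. would get 7.
Maximizing over -3, -6, 1, 7, Labs Inc. chooses R3. Subgame-perfect outcome: (R3, Med) with payoffs (7, 4).
Now find the simultaneous Nash equilibrium.
Labs Inc.'s best replies: Low→R0; Med→R3; High→R3.
Novax's best replies: R0→High; R1→High; R2→Low; R3→Med.
Only (R3, Med) has each player best-responding; Nash payoffs (7, 4).
Sequential outcome (R3, Med) coincides with the Nash profile (R3, Med).

yes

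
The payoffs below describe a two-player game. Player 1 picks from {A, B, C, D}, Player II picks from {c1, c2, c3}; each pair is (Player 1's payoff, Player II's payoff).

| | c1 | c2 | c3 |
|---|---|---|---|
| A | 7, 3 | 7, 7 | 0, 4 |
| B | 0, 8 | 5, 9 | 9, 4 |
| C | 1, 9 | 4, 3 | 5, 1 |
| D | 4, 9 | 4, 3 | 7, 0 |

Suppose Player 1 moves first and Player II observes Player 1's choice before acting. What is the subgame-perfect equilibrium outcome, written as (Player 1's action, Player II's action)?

Work backward from Player II's decision.
- A: Player II compares 3, 7, 4 and picks c2; Player 1 would get 7.
- B: Player II compares 8, 9, 4 and picks c2; Player 1 would get 5.
- C: Player II compares 9, 3, 1 and picks c1; Player 1 would get 1.
- D: Player II compares 9, 3, 0 and picks c1; Player 1 would get 4.
Maximizing over 7, 5, 1, 4, Player 1 chooses A. Subgame-perfect outcome: (A, c2) with payoffs (7, 7).

(A, c2)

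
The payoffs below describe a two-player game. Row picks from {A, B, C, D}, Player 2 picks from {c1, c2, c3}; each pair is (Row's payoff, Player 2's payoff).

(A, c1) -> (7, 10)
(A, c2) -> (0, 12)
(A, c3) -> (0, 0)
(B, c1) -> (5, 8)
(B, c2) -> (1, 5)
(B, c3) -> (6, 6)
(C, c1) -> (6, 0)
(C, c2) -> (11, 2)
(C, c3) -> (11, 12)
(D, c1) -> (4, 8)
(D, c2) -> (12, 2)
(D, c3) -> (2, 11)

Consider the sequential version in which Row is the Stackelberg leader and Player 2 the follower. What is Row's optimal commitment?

C

Solve by backward induction (Row leads).
- A → Player 2 plays c2 (best of 10, 12, 0); Row gets 0.
- B → Player 2 plays c1 (best of 8, 5, 6); Row gets 5.
- C → Player 2 plays c3 (best of 0, 2, 12); Row gets 11.
- D → Player 2 plays c3 (best of 8, 2, 11); Row gets 2.
Row's induced payoffs are 0, 5, 11, 2, so Row commits to C. Subgame-perfect outcome: (C, c3) with payoffs (11, 12).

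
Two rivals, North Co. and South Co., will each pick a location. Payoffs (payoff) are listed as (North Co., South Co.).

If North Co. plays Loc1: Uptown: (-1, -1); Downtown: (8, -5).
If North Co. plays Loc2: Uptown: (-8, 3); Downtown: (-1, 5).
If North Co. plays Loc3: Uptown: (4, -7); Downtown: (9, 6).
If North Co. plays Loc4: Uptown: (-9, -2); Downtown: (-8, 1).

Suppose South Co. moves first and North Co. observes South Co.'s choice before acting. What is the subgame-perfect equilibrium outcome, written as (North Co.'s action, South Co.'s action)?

Solve by backward induction (South Co. leads).
- Uptown: BR = Loc3, leader payoff -7.
- Downtown: BR = Loc3, leader payoff 6.
South Co.'s induced payoffs are -7, 6, so South Co. commits to Downtown. Subgame-perfect outcome: (Loc3, Downtown) with payoffs (9, 6).

(Loc3, Downtown)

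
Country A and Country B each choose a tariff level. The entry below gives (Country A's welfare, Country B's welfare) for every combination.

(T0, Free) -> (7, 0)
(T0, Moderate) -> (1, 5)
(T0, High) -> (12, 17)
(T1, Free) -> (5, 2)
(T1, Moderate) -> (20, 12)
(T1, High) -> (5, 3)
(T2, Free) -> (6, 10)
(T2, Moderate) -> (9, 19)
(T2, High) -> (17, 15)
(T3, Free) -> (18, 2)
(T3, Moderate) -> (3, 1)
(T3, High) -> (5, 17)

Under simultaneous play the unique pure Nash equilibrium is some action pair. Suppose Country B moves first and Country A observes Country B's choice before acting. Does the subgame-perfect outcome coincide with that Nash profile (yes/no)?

Work backward from Country A's decision.
- Free: Country A compares 7, 5, 6, 18 and picks T3; Country B would get 2.
- Moderate: Country A compares 1, 20, 9, 3 and picks T1; Country B would get 12.
- High: Country A compares 12, 5, 17, 5 and picks T2; Country B would get 15.
Among 2, 12, 15, the best is 15 at High. Subgame-perfect outcome: (T2, High) with payoffs (17, 15).
Now find the simultaneous Nash equilibrium.
Country A's best replies: Free→T3; Moderate→T1; High→T2.
Country B's best replies: T0→High; T1→Moderate; T2→Moderate; T3→High.
Only (T1, Moderate) has each player best-responding; Nash payoffs (20, 12).
Sequential outcome (T2, High) differs from the Nash profile (T1, Moderate).

no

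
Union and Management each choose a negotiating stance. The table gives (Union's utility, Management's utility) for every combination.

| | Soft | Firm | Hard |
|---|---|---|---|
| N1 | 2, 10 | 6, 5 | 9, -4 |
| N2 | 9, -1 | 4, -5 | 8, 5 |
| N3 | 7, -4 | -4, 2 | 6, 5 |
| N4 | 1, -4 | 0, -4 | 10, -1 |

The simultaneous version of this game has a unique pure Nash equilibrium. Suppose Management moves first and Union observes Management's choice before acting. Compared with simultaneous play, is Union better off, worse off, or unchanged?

worse off

Union best-responds to each possible Management move:
- Soft: Union compares 2, 9, 7, 1 and picks N2; Management would get -1.
- Firm: Union compares 6, 4, -4, 0 and picks N1; Management would get 5.
- Hard: Union compares 9, 8, 6, 10 and picks N4; Management would get -1.
Maximizing over -1, 5, -1, Management chooses Firm. Subgame-perfect outcome: (N1, Firm) with payoffs (6, 5).
For the simultaneous game, intersect best replies.
Union's best replies: Soft→N2; Firm→N1; Hard→N4.
Management's best replies: N1→Soft; N2→Hard; N3→Hard; N4→Hard.
The unique mutual best reply is (N4, Hard), giving (10, -1).
Union earns 6 sequentially versus 10 at the Nash outcome: worse off.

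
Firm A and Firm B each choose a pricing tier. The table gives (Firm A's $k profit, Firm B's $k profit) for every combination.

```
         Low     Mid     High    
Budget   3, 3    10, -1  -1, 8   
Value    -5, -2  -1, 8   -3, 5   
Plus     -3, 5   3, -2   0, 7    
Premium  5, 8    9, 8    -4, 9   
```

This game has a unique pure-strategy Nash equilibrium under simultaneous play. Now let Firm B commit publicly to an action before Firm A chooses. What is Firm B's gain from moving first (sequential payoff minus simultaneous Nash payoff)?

1

Firm A best-responds to each possible Firm B move:
- Low → Firm A plays Premium (best of 3, -5, -3, 5); Firm B gets 8.
- Mid → Firm A plays Budget (best of 10, -1, 3, 9); Firm B gets -1.
- High → Firm A plays Plus (best of -1, -3, 0, -4); Firm B gets 7.
Maximizing over 8, -1, 7, Firm B chooses Low. Subgame-perfect outcome: (Premium, Low) with payoffs (5, 8).
Under simultaneous play:
Firm A's best replies: Low→Premium; Mid→Budget; High→Plus.
Firm B's best replies: Budget→High; Value→Mid; Plus→High; Premium→High.
The unique mutual best reply is (Plus, High), giving (0, 7).
Firm B's commitment gain: 8 − 7 = 1.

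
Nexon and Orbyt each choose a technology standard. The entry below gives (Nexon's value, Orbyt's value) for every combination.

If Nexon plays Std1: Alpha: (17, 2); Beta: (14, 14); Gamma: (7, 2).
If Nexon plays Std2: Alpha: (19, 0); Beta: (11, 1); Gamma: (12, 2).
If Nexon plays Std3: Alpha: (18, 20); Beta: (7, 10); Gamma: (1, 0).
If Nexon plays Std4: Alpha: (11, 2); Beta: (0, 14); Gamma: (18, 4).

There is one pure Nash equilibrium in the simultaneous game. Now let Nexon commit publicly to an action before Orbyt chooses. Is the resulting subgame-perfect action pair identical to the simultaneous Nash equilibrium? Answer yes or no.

no

Solve by backward induction (Nexon leads).
- Std1 → Orbyt plays Beta (best of 2, 14, 2); Nexon gets 14.
- Std2 → Orbyt plays Gamma (best of 0, 1, 2); Nexon gets 12.
- Std3 → Orbyt plays Alpha (best of 20, 10, 0); Nexon gets 18.
- Std4 → Orbyt plays Beta (best of 2, 14, 4); Nexon gets 0.
Maximizing over 14, 12, 18, 0, Nexon chooses Std3. Subgame-perfect outcome: (Std3, Alpha) with payoffs (18, 20).
Under simultaneous play:
Nexon's best replies: Alpha→Std2; Beta→Std1; Gamma→Std4.
Orbyt's best replies: Std1→Beta; Std2→Gamma; Std3→Alpha; Std4→Beta.
Only (Std1, Beta) has each player best-responding; Nash payoffs (14, 14).
Sequential outcome (Std3, Alpha) differs from the Nash profile (Std1, Beta).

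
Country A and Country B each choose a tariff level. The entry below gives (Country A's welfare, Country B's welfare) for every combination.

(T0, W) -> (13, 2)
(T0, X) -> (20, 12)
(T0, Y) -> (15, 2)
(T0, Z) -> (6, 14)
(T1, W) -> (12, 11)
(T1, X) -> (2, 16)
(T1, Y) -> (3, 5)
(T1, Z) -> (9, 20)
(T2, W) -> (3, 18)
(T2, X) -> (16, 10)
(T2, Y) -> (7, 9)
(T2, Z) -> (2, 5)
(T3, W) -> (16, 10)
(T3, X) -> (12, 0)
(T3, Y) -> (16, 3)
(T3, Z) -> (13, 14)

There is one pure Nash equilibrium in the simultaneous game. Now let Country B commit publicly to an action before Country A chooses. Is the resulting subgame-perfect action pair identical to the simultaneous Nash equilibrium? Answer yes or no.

Work backward from Country A's decision.
- W: BR = T3, leader payoff 10.
- X: BR = T0, leader payoff 12.
- Y: BR = T3, leader payoff 3.
- Z: BR = T3, leader payoff 14.
Maximizing over 10, 12, 3, 14, Country B chooses Z. Subgame-perfect outcome: (T3, Z) with payoffs (13, 14).
Now find the simultaneous Nash equilibrium.
Country A's best replies: W→T3; X→T0; Y→T3; Z→T3.
Country B's best replies: T0→Z; T1→Z; T2→W; T3→Z.
The unique mutual best reply is (T3, Z), giving (13, 14).
Sequential outcome (T3, Z) coincides with the Nash profile (T3, Z).

yes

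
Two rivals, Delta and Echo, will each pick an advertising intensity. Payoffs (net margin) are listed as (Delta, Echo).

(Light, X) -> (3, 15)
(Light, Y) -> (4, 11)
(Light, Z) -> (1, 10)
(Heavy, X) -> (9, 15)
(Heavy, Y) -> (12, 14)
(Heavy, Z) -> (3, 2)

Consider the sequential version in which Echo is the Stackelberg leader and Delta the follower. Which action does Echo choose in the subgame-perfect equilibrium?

Work backward from Delta's decision.
- X: Delta compares 3, 9 and picks Heavy; Echo would get 15.
- Y: Delta compares 4, 12 and picks Heavy; Echo would get 14.
- Z: Delta compares 1, 3 and picks Heavy; Echo would get 2.
Echo's induced payoffs are 15, 14, 2, so Echo commits to X. Subgame-perfect outcome: (Heavy, X) with payoffs (9, 15).

X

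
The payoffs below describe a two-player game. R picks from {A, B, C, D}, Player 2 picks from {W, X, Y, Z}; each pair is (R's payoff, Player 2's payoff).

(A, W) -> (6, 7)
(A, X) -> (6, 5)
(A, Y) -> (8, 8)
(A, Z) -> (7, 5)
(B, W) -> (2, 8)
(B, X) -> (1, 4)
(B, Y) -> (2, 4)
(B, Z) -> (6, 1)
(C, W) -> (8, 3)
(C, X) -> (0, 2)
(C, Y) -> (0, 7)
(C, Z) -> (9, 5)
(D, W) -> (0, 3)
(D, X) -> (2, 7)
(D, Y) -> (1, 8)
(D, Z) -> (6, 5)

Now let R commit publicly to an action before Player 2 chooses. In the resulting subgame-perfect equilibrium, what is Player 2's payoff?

Solve by backward induction (R leads).
- A → Player 2 plays Y (best of 7, 5, 8, 5); R gets 8.
- B → Player 2 plays W (best of 8, 4, 4, 1); R gets 2.
- C → Player 2 plays Y (best of 3, 2, 7, 5); R gets 0.
- D → Player 2 plays Y (best of 3, 7, 8, 5); R gets 1.
R's induced payoffs are 8, 2, 0, 1, so R commits to A. Subgame-perfect outcome: (A, Y) with payoffs (8, 8).

8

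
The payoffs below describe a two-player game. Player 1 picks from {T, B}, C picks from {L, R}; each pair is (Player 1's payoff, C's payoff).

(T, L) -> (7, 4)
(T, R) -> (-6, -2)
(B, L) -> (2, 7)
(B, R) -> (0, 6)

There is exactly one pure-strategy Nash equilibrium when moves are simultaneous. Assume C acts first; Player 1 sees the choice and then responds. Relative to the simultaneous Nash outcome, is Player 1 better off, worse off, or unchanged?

worse off

Work backward from Player 1's decision.
- L: Player 1 compares 7, 2 and picks T; C would get 4.
- R: Player 1 compares -6, 0 and picks B; C would get 6.
Maximizing over 4, 6, C chooses R. Subgame-perfect outcome: (B, R) with payoffs (0, 6).
Now find the simultaneous Nash equilibrium.
Player 1's best replies: L→T; R→B.
C's best replies: T→L; B→L.
Only (T, L) has each player best-responding; Nash payoffs (7, 4).
Player 1 earns 0 sequentially versus 7 at the Nash outcome: worse off.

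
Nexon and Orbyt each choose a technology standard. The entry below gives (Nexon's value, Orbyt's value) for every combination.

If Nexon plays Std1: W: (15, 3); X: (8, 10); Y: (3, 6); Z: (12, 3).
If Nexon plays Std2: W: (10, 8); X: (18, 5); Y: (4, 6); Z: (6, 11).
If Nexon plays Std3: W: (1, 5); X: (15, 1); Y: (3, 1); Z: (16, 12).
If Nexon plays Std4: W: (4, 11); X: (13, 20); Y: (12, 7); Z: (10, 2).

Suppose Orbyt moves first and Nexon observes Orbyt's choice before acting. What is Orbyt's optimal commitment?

Z

Solve by backward induction (Orbyt leads).
- W: Nexon compares 15, 10, 1, 4 and picks Std1; Orbyt would get 3.
- X: Nexon compares 8, 18, 15, 13 and picks Std2; Orbyt would get 5.
- Y: Nexon compares 3, 4, 3, 12 and picks Std4; Orbyt would get 7.
- Z: Nexon compares 12, 6, 16, 10 and picks Std3; Orbyt would get 12.
Among 3, 5, 7, 12, the best is 12 at Z. Subgame-perfect outcome: (Std3, Z) with payoffs (16, 12).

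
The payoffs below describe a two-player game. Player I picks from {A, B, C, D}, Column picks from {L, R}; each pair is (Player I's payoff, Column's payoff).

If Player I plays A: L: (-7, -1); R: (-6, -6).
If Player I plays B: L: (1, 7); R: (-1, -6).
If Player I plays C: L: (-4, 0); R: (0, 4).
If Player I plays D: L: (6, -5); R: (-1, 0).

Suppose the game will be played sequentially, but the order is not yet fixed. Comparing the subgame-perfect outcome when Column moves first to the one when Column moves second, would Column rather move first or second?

If Player I leads: Column's best replies are A→L, B→L, C→R, D→R; Player I's induced payoffs -7, 1, 0, -1; outcome (B, L), payoffs (1, 7).
If Column leads: Player I's best replies are L→D, R→C; Column's induced payoffs -5, 4; outcome (C, R), payoffs (0, 4).
Column gets 4 moving first and 7 moving second, so Column prefers to move second.

second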